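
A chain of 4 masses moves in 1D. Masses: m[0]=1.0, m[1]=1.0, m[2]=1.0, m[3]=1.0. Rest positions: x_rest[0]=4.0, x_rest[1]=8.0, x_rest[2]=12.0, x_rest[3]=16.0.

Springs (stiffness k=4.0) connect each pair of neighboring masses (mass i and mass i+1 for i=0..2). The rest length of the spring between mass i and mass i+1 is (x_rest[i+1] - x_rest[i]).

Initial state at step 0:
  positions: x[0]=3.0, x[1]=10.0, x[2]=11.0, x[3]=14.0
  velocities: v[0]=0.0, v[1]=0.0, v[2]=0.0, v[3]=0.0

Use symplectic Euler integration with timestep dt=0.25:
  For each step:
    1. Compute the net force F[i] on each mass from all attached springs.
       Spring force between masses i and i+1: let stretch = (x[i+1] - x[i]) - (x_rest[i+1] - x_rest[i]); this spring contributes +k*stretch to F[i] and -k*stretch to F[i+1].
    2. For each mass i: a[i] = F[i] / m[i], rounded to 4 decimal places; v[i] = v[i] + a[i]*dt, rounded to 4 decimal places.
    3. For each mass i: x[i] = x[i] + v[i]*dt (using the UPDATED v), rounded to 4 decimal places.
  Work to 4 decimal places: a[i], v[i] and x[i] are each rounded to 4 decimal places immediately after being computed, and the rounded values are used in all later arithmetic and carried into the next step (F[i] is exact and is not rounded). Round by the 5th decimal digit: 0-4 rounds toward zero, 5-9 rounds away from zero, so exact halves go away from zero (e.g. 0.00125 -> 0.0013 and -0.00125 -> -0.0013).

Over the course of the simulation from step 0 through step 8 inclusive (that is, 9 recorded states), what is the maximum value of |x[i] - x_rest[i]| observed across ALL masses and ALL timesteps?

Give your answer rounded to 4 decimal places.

Step 0: x=[3.0000 10.0000 11.0000 14.0000] v=[0.0000 0.0000 0.0000 0.0000]
Step 1: x=[3.7500 8.5000 11.5000 14.2500] v=[3.0000 -6.0000 2.0000 1.0000]
Step 2: x=[4.6875 6.5625 11.9375 14.8125] v=[3.7500 -7.7500 1.7500 2.2500]
Step 3: x=[5.0938 5.5000 11.7500 15.6563] v=[1.6250 -4.2500 -0.7500 3.3750]
Step 4: x=[4.6016 5.8985 10.9766 16.5235] v=[-1.9688 1.5938 -3.0937 3.4687]
Step 5: x=[3.4336 7.2423 10.3204 17.0040] v=[-4.6719 5.3750 -2.6249 1.9218]
Step 6: x=[2.2178 8.4034 10.5656 16.8136] v=[-4.8632 4.6444 0.9806 -0.7618]
Step 7: x=[1.5484 8.5587 11.8322 16.0612] v=[-2.6776 0.6210 5.0664 -3.0098]
Step 8: x=[1.6316 7.7798 13.3377 15.2515] v=[0.3327 -3.1158 6.0219 -3.2388]
Max displacement = 2.5000

Answer: 2.5000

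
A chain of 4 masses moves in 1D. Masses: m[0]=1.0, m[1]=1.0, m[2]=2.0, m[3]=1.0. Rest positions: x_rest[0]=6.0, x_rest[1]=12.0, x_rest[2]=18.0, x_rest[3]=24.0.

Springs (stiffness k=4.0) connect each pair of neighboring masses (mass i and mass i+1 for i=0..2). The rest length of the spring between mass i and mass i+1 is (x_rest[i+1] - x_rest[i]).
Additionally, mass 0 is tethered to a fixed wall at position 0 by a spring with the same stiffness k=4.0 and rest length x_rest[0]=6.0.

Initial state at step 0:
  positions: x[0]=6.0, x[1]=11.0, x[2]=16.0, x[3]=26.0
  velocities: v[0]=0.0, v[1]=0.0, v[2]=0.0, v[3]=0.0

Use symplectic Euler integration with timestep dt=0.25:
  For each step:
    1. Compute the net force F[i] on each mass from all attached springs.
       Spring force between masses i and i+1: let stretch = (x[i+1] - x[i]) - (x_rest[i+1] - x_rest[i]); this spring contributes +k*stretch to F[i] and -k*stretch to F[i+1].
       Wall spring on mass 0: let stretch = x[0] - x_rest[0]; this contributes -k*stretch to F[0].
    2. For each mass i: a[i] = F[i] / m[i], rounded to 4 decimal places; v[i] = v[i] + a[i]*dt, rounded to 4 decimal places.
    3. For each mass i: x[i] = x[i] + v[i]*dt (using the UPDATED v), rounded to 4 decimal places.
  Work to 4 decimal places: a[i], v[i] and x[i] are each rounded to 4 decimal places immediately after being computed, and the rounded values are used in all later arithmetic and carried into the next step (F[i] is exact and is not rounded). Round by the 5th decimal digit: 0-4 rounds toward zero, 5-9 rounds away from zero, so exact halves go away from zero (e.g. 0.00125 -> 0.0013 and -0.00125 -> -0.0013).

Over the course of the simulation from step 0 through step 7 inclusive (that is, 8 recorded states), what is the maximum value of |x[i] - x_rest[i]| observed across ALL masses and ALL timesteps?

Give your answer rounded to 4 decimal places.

Answer: 3.0332

Derivation:
Step 0: x=[6.0000 11.0000 16.0000 26.0000] v=[0.0000 0.0000 0.0000 0.0000]
Step 1: x=[5.7500 11.0000 16.6250 25.0000] v=[-1.0000 0.0000 2.5000 -4.0000]
Step 2: x=[5.3750 11.0938 17.5938 23.4063] v=[-1.5000 0.3750 3.8750 -6.3750]
Step 3: x=[5.0860 11.3829 18.4766 21.8594] v=[-1.1562 1.1562 3.5313 -6.1875]
Step 4: x=[5.0997 11.8712 18.8956 20.9668] v=[0.0547 1.9530 1.6759 -3.5703]
Step 5: x=[5.5313 12.4227 18.6954 21.0564] v=[1.7265 2.2059 -0.8007 0.3585]
Step 6: x=[6.3030 12.8195 18.0063 22.0558] v=[3.0866 1.5872 -2.7566 3.9975]
Step 7: x=[7.1280 12.8839 17.1750 23.5428] v=[3.3001 0.2575 -3.3253 5.9480]
Max displacement = 3.0332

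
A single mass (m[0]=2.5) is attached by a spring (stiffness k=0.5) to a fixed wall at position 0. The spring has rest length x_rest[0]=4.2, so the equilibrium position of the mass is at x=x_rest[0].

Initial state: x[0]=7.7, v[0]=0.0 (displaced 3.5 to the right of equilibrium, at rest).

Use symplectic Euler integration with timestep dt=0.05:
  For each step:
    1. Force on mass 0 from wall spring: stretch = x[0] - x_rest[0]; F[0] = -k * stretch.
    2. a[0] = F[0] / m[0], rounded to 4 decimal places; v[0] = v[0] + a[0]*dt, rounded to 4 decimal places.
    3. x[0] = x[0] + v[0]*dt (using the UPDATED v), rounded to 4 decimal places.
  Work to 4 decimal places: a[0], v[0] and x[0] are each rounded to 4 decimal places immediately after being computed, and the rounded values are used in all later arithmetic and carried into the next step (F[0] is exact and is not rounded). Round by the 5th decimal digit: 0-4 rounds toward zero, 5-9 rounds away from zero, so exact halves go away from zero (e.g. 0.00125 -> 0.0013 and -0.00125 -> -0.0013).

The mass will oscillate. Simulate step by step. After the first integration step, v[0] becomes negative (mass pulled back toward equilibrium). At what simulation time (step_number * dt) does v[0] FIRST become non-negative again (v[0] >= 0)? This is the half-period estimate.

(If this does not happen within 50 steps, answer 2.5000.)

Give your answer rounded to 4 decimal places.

Answer: 2.5000

Derivation:
Step 0: x=[7.7000] v=[0.0000]
Step 1: x=[7.6983] v=[-0.0350]
Step 2: x=[7.6948] v=[-0.0700]
Step 3: x=[7.6896] v=[-0.1050]
Step 4: x=[7.6826] v=[-0.1399]
Step 5: x=[7.6739] v=[-0.1747]
Step 6: x=[7.6634] v=[-0.2094]
Step 7: x=[7.6512] v=[-0.2440]
Step 8: x=[7.6373] v=[-0.2785]
Step 9: x=[7.6217] v=[-0.3129]
Step 10: x=[7.6043] v=[-0.3471]
Step 11: x=[7.5852] v=[-0.3811]
Step 12: x=[7.5645] v=[-0.4150]
Step 13: x=[7.5421] v=[-0.4486]
Step 14: x=[7.5180] v=[-0.4820]
Step 15: x=[7.4922] v=[-0.5152]
Step 16: x=[7.4648] v=[-0.5481]
Step 17: x=[7.4358] v=[-0.5808]
Step 18: x=[7.4051] v=[-0.6132]
Step 19: x=[7.3728] v=[-0.6453]
Step 20: x=[7.3390] v=[-0.6770]
Step 21: x=[7.3036] v=[-0.7084]
Step 22: x=[7.2666] v=[-0.7394]
Step 23: x=[7.2281] v=[-0.7701]
Step 24: x=[7.1881] v=[-0.8004]
Step 25: x=[7.1466] v=[-0.8303]
Step 26: x=[7.1036] v=[-0.8598]
Step 27: x=[7.0592] v=[-0.8888]
Step 28: x=[7.0133] v=[-0.9174]
Step 29: x=[6.9660] v=[-0.9455]
Step 30: x=[6.9173] v=[-0.9732]
Step 31: x=[6.8673] v=[-1.0004]
Step 32: x=[6.8159] v=[-1.0271]
Step 33: x=[6.7632] v=[-1.0533]
Step 34: x=[6.7093] v=[-1.0789]
Step 35: x=[6.6541] v=[-1.1040]
Step 36: x=[6.5977] v=[-1.1285]
Step 37: x=[6.5401] v=[-1.1525]
Step 38: x=[6.4813] v=[-1.1759]
Step 39: x=[6.4214] v=[-1.1987]
Step 40: x=[6.3604] v=[-1.2209]
Step 41: x=[6.2983] v=[-1.2425]
Step 42: x=[6.2351] v=[-1.2635]
Step 43: x=[6.1709] v=[-1.2839]
Step 44: x=[6.1057] v=[-1.3036]
Step 45: x=[6.0396] v=[-1.3227]
Step 46: x=[5.9725] v=[-1.3411]
Step 47: x=[5.9046] v=[-1.3588]
Step 48: x=[5.8358] v=[-1.3758]
Step 49: x=[5.7662] v=[-1.3922]
Step 50: x=[5.6958] v=[-1.4079]
v[0] did not become non-negative within 50 steps; using fallback time=2.5000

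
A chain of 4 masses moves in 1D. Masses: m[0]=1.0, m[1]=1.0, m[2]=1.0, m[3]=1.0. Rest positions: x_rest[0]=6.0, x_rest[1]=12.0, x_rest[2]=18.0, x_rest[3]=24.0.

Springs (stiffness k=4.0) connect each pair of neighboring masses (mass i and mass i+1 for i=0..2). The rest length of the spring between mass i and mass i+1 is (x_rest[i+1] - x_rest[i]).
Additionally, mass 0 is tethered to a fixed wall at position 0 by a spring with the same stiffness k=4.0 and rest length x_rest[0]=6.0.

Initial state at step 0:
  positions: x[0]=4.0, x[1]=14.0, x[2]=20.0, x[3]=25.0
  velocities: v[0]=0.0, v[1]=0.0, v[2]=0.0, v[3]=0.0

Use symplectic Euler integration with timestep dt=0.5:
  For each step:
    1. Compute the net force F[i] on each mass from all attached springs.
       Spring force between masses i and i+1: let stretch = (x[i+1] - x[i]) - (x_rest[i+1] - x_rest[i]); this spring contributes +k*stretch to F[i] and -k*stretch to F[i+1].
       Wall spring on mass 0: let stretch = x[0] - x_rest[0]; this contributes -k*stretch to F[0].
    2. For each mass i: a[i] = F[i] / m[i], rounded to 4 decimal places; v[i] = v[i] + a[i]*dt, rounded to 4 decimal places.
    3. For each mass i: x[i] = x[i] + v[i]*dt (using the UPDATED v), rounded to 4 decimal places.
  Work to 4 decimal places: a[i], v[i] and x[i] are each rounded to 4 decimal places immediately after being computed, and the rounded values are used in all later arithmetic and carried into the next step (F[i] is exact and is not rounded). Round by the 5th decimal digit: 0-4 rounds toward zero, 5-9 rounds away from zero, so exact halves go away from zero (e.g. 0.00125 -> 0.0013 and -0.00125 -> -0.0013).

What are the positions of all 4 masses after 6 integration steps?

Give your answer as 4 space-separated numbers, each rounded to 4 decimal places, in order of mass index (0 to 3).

Step 0: x=[4.0000 14.0000 20.0000 25.0000] v=[0.0000 0.0000 0.0000 0.0000]
Step 1: x=[10.0000 10.0000 19.0000 26.0000] v=[12.0000 -8.0000 -2.0000 2.0000]
Step 2: x=[6.0000 15.0000 16.0000 26.0000] v=[-8.0000 10.0000 -6.0000 0.0000]
Step 3: x=[5.0000 12.0000 22.0000 22.0000] v=[-2.0000 -6.0000 12.0000 -8.0000]
Step 4: x=[6.0000 12.0000 18.0000 24.0000] v=[2.0000 0.0000 -8.0000 4.0000]
Step 5: x=[7.0000 12.0000 14.0000 26.0000] v=[2.0000 0.0000 -8.0000 4.0000]
Step 6: x=[6.0000 9.0000 20.0000 22.0000] v=[-2.0000 -6.0000 12.0000 -8.0000]

Answer: 6.0000 9.0000 20.0000 22.0000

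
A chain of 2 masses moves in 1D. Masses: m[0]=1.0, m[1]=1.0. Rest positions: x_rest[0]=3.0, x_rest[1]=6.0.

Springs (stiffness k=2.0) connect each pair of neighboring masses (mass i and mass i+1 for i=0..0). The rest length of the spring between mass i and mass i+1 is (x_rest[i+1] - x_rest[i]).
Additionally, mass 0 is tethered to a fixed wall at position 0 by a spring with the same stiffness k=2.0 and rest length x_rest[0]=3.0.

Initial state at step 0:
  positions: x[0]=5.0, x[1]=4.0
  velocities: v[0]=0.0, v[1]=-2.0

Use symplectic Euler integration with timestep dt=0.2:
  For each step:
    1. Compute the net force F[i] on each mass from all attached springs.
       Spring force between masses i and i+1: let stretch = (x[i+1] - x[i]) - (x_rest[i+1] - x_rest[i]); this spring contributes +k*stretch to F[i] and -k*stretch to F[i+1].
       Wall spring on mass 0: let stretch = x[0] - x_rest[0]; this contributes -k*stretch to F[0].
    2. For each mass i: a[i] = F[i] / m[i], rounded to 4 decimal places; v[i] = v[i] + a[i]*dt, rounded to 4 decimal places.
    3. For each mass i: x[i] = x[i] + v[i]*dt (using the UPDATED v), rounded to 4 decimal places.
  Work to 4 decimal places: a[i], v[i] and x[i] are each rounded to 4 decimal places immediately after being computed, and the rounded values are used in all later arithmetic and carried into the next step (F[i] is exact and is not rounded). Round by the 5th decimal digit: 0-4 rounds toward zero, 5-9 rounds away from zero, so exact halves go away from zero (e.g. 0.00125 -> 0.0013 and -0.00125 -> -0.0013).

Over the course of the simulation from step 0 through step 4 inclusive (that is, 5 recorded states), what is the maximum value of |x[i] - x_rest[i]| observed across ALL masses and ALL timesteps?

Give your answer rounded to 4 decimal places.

Step 0: x=[5.0000 4.0000] v=[0.0000 -2.0000]
Step 1: x=[4.5200 3.9200] v=[-2.4000 -0.4000]
Step 2: x=[3.6304 4.1280] v=[-4.4480 1.0400]
Step 3: x=[2.4902 4.5362] v=[-5.7011 2.0410]
Step 4: x=[1.3144 5.0207] v=[-5.8788 2.4226]
Max displacement = 2.0800

Answer: 2.0800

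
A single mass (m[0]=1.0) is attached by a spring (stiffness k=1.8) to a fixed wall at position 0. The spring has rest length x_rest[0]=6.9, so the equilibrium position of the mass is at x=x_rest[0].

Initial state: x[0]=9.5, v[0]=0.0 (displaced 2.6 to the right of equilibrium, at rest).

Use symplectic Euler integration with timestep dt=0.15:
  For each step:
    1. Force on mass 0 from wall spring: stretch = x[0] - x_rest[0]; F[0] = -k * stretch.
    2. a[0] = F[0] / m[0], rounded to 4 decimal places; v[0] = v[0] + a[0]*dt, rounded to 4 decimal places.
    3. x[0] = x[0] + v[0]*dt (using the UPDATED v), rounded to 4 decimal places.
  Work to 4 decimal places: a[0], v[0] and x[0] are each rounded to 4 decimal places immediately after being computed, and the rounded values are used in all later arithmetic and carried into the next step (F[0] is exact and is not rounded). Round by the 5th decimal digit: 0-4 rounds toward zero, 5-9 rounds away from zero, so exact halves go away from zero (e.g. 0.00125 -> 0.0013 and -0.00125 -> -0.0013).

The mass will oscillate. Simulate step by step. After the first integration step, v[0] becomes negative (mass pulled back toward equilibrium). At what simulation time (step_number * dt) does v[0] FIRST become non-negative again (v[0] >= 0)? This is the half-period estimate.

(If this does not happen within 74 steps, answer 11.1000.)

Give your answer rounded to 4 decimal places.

Answer: 2.4000

Derivation:
Step 0: x=[9.5000] v=[0.0000]
Step 1: x=[9.3947] v=[-0.7020]
Step 2: x=[9.1884] v=[-1.3756]
Step 3: x=[8.8894] v=[-1.9935]
Step 4: x=[8.5098] v=[-2.5306]
Step 5: x=[8.0650] v=[-2.9652]
Step 6: x=[7.5730] v=[-3.2798]
Step 7: x=[7.0538] v=[-3.4615]
Step 8: x=[6.5284] v=[-3.5030]
Step 9: x=[6.0180] v=[-3.4027]
Step 10: x=[5.5433] v=[-3.1646]
Step 11: x=[5.1236] v=[-2.7983]
Step 12: x=[4.7758] v=[-2.3187]
Step 13: x=[4.5140] v=[-1.7452]
Step 14: x=[4.3489] v=[-1.1010]
Step 15: x=[4.2871] v=[-0.4122]
Step 16: x=[4.3311] v=[0.2933]
First v>=0 after going negative at step 16, time=2.4000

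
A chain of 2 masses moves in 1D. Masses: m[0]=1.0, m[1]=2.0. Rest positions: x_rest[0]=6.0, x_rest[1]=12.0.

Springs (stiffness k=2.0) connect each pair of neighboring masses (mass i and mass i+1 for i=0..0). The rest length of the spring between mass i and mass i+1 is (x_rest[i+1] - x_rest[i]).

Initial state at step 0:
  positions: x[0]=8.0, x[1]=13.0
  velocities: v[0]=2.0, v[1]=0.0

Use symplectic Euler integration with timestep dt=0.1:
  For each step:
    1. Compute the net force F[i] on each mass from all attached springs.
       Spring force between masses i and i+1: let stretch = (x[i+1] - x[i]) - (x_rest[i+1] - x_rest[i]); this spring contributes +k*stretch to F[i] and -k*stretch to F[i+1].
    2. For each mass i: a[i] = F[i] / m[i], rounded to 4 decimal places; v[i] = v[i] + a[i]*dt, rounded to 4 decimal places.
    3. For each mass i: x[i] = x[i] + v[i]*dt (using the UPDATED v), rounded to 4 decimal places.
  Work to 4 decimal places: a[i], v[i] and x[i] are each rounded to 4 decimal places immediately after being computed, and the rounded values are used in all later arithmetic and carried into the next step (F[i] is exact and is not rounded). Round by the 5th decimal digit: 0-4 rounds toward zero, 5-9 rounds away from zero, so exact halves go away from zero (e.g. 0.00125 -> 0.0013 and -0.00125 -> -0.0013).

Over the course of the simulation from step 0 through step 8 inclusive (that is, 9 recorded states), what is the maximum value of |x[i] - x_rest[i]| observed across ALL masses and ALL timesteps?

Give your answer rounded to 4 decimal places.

Answer: 2.7026

Derivation:
Step 0: x=[8.0000 13.0000] v=[2.0000 0.0000]
Step 1: x=[8.1800 13.0100] v=[1.8000 0.1000]
Step 2: x=[8.3366 13.0317] v=[1.5660 0.2170]
Step 3: x=[8.4671 13.0665] v=[1.3050 0.3475]
Step 4: x=[8.5696 13.1153] v=[1.0249 0.4876]
Step 5: x=[8.6430 13.1786] v=[0.7340 0.6330]
Step 6: x=[8.6871 13.2565] v=[0.4411 0.7794]
Step 7: x=[8.7026 13.3488] v=[0.1550 0.9225]
Step 8: x=[8.6910 13.4546] v=[-0.1158 1.0579]
Max displacement = 2.7026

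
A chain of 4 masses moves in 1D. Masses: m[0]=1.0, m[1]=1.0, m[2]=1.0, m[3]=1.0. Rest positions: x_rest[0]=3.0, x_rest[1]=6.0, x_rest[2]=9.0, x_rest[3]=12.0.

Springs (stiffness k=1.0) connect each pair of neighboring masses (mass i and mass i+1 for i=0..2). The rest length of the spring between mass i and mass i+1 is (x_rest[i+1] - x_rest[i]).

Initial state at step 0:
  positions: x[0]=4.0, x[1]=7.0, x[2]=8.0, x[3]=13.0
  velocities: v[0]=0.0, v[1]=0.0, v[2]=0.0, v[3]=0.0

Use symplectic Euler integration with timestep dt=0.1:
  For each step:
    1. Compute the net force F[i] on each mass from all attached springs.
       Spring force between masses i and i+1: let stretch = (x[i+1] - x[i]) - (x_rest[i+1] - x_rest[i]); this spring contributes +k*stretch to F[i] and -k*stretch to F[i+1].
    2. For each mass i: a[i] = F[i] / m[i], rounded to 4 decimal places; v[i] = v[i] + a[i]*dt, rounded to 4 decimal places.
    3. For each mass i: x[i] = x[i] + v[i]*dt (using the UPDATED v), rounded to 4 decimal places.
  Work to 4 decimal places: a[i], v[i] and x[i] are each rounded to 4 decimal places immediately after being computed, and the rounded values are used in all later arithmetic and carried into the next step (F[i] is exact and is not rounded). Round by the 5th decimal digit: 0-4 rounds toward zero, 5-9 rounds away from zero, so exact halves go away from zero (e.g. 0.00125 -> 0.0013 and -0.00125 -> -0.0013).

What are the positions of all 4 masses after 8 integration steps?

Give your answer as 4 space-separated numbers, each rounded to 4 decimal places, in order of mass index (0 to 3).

Answer: 3.9625 6.4348 9.2050 12.3979

Derivation:
Step 0: x=[4.0000 7.0000 8.0000 13.0000] v=[0.0000 0.0000 0.0000 0.0000]
Step 1: x=[4.0000 6.9800 8.0400 12.9800] v=[0.0000 -0.2000 0.4000 -0.2000]
Step 2: x=[3.9998 6.9408 8.1188 12.9406] v=[-0.0020 -0.3920 0.7880 -0.3940]
Step 3: x=[3.9990 6.8840 8.2340 12.8830] v=[-0.0079 -0.5683 1.1524 -0.5762]
Step 4: x=[3.9971 6.8118 8.3822 12.8089] v=[-0.0194 -0.7218 1.4823 -0.7411]
Step 5: x=[3.9933 6.7272 8.5590 12.7205] v=[-0.0379 -0.8462 1.7679 -0.8838]
Step 6: x=[3.9869 6.6336 8.7591 12.6205] v=[-0.0645 -0.9364 2.0009 -1.0000]
Step 7: x=[3.9769 6.5348 8.9766 12.5119] v=[-0.0998 -0.9885 2.1745 -1.0861]
Step 8: x=[3.9625 6.4348 9.2050 12.3979] v=[-0.1440 -1.0001 2.2839 -1.1396]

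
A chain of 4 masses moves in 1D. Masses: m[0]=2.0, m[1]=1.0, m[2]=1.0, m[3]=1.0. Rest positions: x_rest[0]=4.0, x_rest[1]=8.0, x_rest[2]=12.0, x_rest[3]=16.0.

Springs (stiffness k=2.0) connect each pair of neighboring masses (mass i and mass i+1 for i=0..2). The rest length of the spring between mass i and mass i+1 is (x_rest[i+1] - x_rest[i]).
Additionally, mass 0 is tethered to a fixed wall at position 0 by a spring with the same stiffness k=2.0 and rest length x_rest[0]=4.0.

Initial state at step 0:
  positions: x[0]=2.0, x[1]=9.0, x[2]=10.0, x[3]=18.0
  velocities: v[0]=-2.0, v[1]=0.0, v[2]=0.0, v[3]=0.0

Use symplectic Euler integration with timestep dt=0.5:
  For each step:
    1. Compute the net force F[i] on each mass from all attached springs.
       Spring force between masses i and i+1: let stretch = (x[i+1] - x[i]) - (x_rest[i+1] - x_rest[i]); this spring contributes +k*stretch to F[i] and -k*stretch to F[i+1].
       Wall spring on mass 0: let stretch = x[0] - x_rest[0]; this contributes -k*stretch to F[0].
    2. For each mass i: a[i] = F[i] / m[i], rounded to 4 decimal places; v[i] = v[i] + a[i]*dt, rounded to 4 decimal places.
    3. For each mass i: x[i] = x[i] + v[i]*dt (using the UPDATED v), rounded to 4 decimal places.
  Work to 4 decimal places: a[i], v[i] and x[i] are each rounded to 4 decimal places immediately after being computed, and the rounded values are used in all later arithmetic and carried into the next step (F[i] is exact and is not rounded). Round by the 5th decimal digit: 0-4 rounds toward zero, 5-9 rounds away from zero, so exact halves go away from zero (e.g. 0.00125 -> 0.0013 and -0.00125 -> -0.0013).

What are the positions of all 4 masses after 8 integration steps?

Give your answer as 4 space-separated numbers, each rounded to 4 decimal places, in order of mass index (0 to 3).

Step 0: x=[2.0000 9.0000 10.0000 18.0000] v=[-2.0000 0.0000 0.0000 0.0000]
Step 1: x=[2.2500 6.0000 13.5000 16.0000] v=[0.5000 -6.0000 7.0000 -4.0000]
Step 2: x=[2.8750 4.8750 14.5000 14.7500] v=[1.2500 -2.2500 2.0000 -2.5000]
Step 3: x=[3.2813 7.5625 10.8125 15.3750] v=[0.8125 5.3750 -7.3750 1.2500]
Step 4: x=[3.9376 9.7344 7.7813 15.7188] v=[1.3125 4.3438 -6.0625 0.6875]
Step 5: x=[5.0587 8.0314 9.6954 14.0938] v=[2.2421 -3.4061 3.8281 -3.2500]
Step 6: x=[5.6583 5.6740 12.9767 12.2696] v=[1.1991 -4.7148 6.5625 -3.6484]
Step 7: x=[4.8472 6.9601 12.2531 12.7990] v=[-1.6222 2.5722 -1.4473 1.0587]
Step 8: x=[3.3525 9.8363 9.1559 15.0554] v=[-2.9894 5.7523 -6.1944 4.5128]

Answer: 3.3525 9.8363 9.1559 15.0554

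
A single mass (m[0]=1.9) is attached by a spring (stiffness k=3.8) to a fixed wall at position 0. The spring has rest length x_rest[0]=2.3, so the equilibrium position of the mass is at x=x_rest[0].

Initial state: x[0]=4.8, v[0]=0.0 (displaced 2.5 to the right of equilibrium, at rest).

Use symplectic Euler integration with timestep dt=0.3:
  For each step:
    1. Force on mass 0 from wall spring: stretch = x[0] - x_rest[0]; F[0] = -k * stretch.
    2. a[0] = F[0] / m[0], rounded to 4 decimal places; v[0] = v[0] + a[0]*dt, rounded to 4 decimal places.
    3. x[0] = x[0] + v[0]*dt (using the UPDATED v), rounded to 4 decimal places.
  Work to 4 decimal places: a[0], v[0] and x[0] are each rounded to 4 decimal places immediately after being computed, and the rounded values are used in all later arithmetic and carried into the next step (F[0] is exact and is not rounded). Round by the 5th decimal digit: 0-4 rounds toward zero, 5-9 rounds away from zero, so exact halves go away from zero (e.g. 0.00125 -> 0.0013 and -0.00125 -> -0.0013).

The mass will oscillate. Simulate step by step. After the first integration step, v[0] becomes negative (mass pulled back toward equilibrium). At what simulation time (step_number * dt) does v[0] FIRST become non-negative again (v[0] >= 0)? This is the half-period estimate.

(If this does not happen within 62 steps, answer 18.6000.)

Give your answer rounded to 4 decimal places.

Answer: 2.4000

Derivation:
Step 0: x=[4.8000] v=[0.0000]
Step 1: x=[4.3500] v=[-1.5000]
Step 2: x=[3.5310] v=[-2.7300]
Step 3: x=[2.4904] v=[-3.4686]
Step 4: x=[1.4156] v=[-3.5828]
Step 5: x=[0.4999] v=[-3.0522]
Step 6: x=[-0.0917] v=[-1.9721]
Step 7: x=[-0.2528] v=[-0.5371]
Step 8: x=[0.0456] v=[0.9946]
First v>=0 after going negative at step 8, time=2.4000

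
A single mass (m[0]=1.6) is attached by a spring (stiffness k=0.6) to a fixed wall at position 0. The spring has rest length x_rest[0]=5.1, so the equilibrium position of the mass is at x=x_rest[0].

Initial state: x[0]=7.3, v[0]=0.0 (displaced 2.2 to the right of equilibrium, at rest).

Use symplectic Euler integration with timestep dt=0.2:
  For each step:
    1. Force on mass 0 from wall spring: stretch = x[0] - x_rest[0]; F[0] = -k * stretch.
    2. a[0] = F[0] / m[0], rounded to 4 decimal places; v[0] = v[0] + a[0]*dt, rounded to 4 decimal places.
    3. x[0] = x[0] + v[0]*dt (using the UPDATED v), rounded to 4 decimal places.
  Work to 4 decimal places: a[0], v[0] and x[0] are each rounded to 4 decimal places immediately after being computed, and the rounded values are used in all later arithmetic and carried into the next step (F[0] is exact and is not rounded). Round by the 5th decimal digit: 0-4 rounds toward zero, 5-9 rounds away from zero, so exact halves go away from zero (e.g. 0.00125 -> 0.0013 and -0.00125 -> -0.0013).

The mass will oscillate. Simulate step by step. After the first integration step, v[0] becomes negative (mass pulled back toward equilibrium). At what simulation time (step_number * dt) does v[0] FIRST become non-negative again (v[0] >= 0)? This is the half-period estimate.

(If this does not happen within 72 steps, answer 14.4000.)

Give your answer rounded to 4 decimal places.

Step 0: x=[7.3000] v=[0.0000]
Step 1: x=[7.2670] v=[-0.1650]
Step 2: x=[7.2015] v=[-0.3275]
Step 3: x=[7.1045] v=[-0.4851]
Step 4: x=[6.9774] v=[-0.6354]
Step 5: x=[6.8222] v=[-0.7762]
Step 6: x=[6.6411] v=[-0.9054]
Step 7: x=[6.4369] v=[-1.0210]
Step 8: x=[6.2126] v=[-1.1213]
Step 9: x=[5.9717] v=[-1.2047]
Step 10: x=[5.7177] v=[-1.2701]
Step 11: x=[5.4544] v=[-1.3164]
Step 12: x=[5.1858] v=[-1.3430]
Step 13: x=[4.9159] v=[-1.3494]
Step 14: x=[4.6488] v=[-1.3356]
Step 15: x=[4.3884] v=[-1.3018]
Step 16: x=[4.1387] v=[-1.2484]
Step 17: x=[3.9034] v=[-1.1763]
Step 18: x=[3.6861] v=[-1.0866]
Step 19: x=[3.4900] v=[-0.9806]
Step 20: x=[3.3180] v=[-0.8598]
Step 21: x=[3.1728] v=[-0.7261]
Step 22: x=[3.0565] v=[-0.5816]
Step 23: x=[2.9708] v=[-0.4283]
Step 24: x=[2.9171] v=[-0.2686]
Step 25: x=[2.8961] v=[-0.1049]
Step 26: x=[2.9082] v=[0.0604]
First v>=0 after going negative at step 26, time=5.2000

Answer: 5.2000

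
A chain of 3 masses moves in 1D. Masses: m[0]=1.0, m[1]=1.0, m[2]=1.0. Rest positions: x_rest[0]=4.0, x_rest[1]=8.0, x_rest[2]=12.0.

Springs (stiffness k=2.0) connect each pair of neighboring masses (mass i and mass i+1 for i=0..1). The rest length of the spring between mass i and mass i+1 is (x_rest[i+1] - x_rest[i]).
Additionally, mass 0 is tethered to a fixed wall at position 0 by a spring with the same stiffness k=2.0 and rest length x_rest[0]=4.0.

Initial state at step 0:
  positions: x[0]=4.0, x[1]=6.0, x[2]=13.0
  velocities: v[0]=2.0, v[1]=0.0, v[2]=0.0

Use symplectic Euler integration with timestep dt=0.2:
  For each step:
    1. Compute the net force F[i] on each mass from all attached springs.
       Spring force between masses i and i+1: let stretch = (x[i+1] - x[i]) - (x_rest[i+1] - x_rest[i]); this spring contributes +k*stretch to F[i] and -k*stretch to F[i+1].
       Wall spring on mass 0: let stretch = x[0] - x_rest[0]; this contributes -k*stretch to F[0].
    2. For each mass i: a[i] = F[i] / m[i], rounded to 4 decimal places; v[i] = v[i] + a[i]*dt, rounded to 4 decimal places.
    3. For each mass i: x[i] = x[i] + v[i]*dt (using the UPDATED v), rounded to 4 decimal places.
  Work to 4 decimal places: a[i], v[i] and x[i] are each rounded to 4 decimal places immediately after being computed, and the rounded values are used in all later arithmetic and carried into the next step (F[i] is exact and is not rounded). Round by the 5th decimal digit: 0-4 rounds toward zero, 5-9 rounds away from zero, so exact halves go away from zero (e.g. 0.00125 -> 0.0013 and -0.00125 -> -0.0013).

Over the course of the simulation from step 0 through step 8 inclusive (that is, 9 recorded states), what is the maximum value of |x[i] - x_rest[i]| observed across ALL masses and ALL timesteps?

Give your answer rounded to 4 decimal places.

Answer: 2.0842

Derivation:
Step 0: x=[4.0000 6.0000 13.0000] v=[2.0000 0.0000 0.0000]
Step 1: x=[4.2400 6.4000 12.7600] v=[1.2000 2.0000 -1.2000]
Step 2: x=[4.3136 7.1360 12.3312] v=[0.3680 3.6800 -2.1440]
Step 3: x=[4.2679 8.0618 11.8068] v=[-0.2285 4.6291 -2.6221]
Step 4: x=[4.1843 8.9837 11.3028] v=[-0.4181 4.6095 -2.5201]
Step 5: x=[4.1499 9.7072 10.9333] v=[-0.1721 3.6174 -1.8477]
Step 6: x=[4.2281 10.0842 10.7857] v=[0.3909 1.8849 -0.7381]
Step 7: x=[4.4365 10.0488 10.9020] v=[1.0421 -0.1769 0.5813]
Step 8: x=[4.7390 9.6327 11.2700] v=[1.5124 -2.0805 1.8400]
Max displacement = 2.0842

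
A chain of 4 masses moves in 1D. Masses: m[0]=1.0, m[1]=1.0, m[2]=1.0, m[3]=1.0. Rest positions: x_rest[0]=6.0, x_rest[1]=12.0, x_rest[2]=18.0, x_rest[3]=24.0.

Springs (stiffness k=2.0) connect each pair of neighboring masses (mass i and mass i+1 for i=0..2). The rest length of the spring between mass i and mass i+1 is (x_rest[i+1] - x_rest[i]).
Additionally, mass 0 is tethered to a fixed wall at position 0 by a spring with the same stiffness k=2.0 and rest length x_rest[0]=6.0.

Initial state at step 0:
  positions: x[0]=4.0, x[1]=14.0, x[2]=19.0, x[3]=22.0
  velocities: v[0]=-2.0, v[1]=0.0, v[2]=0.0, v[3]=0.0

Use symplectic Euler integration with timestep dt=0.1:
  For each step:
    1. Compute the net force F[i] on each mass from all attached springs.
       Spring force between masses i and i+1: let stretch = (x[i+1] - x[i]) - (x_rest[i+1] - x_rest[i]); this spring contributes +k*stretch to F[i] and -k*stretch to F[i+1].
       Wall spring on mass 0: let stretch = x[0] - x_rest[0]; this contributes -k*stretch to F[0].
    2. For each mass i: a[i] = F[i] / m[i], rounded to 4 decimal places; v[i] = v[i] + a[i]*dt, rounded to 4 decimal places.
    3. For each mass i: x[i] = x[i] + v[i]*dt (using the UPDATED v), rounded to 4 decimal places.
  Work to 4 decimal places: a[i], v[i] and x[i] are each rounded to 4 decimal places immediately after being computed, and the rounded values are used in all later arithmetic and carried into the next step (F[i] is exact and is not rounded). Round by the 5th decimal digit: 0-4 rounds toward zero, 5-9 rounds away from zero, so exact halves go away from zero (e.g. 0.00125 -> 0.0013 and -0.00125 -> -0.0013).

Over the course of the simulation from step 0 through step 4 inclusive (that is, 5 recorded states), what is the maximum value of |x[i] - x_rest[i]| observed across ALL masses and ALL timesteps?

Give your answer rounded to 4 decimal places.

Answer: 2.0800

Derivation:
Step 0: x=[4.0000 14.0000 19.0000 22.0000] v=[-2.0000 0.0000 0.0000 0.0000]
Step 1: x=[3.9200 13.9000 18.9600 22.0600] v=[-0.8000 -1.0000 -0.4000 0.6000]
Step 2: x=[3.9612 13.7016 18.8808 22.1780] v=[0.4120 -1.9840 -0.7920 1.1800]
Step 3: x=[4.1180 13.4120 18.7640 22.3501] v=[1.5678 -2.8962 -1.1684 1.7206]
Step 4: x=[4.3783 13.0435 18.6118 22.5704] v=[2.6030 -3.6846 -1.5216 2.2034]
Max displacement = 2.0800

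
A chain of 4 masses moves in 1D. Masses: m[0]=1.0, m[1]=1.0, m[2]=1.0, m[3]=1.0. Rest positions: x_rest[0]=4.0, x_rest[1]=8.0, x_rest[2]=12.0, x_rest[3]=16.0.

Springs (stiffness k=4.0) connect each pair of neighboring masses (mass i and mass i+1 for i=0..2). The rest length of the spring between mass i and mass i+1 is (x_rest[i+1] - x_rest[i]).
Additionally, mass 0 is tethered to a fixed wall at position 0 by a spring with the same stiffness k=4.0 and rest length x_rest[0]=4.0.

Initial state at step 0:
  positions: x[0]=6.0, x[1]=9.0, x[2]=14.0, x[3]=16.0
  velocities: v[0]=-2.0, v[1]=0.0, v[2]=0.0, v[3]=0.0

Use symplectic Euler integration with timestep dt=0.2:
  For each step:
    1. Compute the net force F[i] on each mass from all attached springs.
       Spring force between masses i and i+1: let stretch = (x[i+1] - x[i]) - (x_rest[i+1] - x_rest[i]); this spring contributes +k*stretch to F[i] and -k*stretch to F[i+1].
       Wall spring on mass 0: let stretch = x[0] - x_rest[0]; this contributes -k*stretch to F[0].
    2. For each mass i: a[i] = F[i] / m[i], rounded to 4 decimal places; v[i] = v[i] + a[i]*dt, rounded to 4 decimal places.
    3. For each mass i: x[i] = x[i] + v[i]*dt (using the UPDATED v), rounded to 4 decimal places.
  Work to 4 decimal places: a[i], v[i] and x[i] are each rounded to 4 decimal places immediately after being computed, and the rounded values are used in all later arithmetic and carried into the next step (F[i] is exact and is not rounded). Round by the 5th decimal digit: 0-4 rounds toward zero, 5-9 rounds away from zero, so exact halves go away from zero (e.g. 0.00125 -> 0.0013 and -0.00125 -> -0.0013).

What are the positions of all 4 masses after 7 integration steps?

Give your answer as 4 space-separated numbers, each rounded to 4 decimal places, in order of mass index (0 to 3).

Answer: 3.9001 6.0236 12.8849 17.2867

Derivation:
Step 0: x=[6.0000 9.0000 14.0000 16.0000] v=[-2.0000 0.0000 0.0000 0.0000]
Step 1: x=[5.1200 9.3200 13.5200 16.3200] v=[-4.4000 1.6000 -2.4000 1.6000]
Step 2: x=[4.0928 9.6400 12.8160 16.8320] v=[-5.1360 1.6000 -3.5200 2.5600]
Step 3: x=[3.2983 9.5806 12.2464 17.3414] v=[-3.9725 -0.2970 -2.8480 2.5472]
Step 4: x=[2.9812 8.9426 12.0655 17.6756] v=[-1.5853 -3.1902 -0.9046 1.6712]
Step 5: x=[3.1410 7.8504 12.2825 17.7522] v=[0.7989 -5.4610 1.0852 0.3831]
Step 6: x=[3.5517 6.7138 12.6656 17.5937] v=[2.0536 -5.6828 1.9153 -0.7927]
Step 7: x=[3.9001 6.0236 12.8849 17.2867] v=[1.7419 -3.4510 1.0963 -1.5352]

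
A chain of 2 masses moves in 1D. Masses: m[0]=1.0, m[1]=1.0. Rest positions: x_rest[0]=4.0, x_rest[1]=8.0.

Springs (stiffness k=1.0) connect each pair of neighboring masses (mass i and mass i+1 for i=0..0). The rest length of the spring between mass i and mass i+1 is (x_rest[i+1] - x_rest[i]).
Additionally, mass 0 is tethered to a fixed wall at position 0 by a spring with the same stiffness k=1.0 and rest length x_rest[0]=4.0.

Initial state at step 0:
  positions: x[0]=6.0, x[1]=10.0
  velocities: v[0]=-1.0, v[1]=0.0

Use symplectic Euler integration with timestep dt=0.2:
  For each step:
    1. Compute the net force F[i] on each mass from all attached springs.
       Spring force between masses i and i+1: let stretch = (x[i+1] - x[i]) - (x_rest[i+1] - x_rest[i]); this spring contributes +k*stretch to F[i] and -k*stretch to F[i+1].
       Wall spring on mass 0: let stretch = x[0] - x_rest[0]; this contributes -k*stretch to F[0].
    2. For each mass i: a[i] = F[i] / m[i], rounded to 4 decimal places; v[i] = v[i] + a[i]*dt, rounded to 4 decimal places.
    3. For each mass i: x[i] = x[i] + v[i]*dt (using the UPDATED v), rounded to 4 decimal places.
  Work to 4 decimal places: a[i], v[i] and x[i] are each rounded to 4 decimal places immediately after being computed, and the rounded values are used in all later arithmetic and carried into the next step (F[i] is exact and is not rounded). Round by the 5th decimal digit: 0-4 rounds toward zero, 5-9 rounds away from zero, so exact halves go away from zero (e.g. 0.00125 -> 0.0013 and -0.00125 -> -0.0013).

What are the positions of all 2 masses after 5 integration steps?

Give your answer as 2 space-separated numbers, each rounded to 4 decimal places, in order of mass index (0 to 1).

Step 0: x=[6.0000 10.0000] v=[-1.0000 0.0000]
Step 1: x=[5.7200 10.0000] v=[-1.4000 0.0000]
Step 2: x=[5.3824 9.9888] v=[-1.6880 -0.0560]
Step 3: x=[5.0138 9.9533] v=[-1.8432 -0.1773]
Step 4: x=[4.6422 9.8803] v=[-1.8581 -0.3652]
Step 5: x=[4.2944 9.7577] v=[-1.7389 -0.6128]

Answer: 4.2944 9.7577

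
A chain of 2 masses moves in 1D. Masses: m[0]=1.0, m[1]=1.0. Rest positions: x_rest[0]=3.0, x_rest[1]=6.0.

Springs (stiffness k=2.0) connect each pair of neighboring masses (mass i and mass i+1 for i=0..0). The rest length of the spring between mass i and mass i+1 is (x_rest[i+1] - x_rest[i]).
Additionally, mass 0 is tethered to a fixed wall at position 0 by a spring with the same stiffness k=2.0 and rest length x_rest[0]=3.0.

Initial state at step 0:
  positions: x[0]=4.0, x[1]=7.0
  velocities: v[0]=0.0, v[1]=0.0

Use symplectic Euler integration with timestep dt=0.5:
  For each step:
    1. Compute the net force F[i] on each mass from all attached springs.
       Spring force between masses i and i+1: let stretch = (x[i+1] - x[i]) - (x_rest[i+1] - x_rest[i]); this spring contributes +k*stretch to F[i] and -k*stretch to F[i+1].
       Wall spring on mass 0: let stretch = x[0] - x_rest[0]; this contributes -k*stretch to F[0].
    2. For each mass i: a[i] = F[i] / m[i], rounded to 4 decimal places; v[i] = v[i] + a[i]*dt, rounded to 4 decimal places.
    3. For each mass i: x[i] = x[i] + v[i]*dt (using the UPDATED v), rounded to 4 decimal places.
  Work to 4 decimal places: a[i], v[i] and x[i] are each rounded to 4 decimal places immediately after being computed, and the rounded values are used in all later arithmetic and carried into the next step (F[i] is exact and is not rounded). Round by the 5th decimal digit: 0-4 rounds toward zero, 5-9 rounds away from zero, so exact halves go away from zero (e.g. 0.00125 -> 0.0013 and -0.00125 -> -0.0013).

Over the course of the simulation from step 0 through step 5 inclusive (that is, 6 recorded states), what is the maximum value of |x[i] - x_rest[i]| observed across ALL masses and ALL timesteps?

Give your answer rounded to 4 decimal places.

Step 0: x=[4.0000 7.0000] v=[0.0000 0.0000]
Step 1: x=[3.5000 7.0000] v=[-1.0000 0.0000]
Step 2: x=[3.0000 6.7500] v=[-1.0000 -0.5000]
Step 3: x=[2.8750 6.1250] v=[-0.2500 -1.2500]
Step 4: x=[2.9375 5.3750] v=[0.1250 -1.5000]
Step 5: x=[2.7500 4.9063] v=[-0.3750 -0.9375]
Max displacement = 1.0937

Answer: 1.0937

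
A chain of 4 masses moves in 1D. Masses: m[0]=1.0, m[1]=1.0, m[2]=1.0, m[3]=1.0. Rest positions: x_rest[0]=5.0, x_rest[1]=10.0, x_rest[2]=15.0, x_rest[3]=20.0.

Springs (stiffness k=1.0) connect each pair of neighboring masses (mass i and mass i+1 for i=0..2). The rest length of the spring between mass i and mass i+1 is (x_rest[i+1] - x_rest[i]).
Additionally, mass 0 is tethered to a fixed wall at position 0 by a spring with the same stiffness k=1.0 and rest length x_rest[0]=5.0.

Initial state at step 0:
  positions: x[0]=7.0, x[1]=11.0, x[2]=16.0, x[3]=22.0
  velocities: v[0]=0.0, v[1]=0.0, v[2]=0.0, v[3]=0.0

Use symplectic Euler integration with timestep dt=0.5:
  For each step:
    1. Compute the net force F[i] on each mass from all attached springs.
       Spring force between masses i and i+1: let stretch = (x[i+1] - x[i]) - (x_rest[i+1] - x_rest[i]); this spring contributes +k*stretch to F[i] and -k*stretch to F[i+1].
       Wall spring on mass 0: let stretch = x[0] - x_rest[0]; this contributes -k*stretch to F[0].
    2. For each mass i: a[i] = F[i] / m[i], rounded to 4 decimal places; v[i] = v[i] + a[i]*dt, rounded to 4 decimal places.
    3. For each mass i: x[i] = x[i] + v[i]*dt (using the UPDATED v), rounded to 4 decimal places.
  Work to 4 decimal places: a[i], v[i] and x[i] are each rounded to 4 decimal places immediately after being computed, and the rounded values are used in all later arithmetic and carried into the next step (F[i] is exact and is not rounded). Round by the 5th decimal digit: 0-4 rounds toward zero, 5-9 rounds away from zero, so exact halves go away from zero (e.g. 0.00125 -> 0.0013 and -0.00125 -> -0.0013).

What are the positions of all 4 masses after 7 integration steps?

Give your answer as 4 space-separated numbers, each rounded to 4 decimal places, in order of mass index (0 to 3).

Answer: 5.8685 9.6100 14.7383 21.3018

Derivation:
Step 0: x=[7.0000 11.0000 16.0000 22.0000] v=[0.0000 0.0000 0.0000 0.0000]
Step 1: x=[6.2500 11.2500 16.2500 21.7500] v=[-1.5000 0.5000 0.5000 -0.5000]
Step 2: x=[5.1875 11.5000 16.6250 21.3750] v=[-2.1250 0.5000 0.7500 -0.7500]
Step 3: x=[4.4063 11.4531 16.9063 21.0625] v=[-1.5625 -0.0938 0.5625 -0.6250]
Step 4: x=[4.2852 11.0078 16.8633 20.9610] v=[-0.2423 -0.8906 -0.0860 -0.2031]
Step 5: x=[4.7734 10.3457 16.3809 21.0851] v=[0.9764 -1.3242 -0.9649 0.2481]
Step 6: x=[5.4614 9.7993 15.5657 21.2831] v=[1.3759 -1.0928 -1.6304 0.3960]
Step 7: x=[5.8685 9.6100 14.7383 21.3018] v=[0.8142 -0.3786 -1.6549 0.0373]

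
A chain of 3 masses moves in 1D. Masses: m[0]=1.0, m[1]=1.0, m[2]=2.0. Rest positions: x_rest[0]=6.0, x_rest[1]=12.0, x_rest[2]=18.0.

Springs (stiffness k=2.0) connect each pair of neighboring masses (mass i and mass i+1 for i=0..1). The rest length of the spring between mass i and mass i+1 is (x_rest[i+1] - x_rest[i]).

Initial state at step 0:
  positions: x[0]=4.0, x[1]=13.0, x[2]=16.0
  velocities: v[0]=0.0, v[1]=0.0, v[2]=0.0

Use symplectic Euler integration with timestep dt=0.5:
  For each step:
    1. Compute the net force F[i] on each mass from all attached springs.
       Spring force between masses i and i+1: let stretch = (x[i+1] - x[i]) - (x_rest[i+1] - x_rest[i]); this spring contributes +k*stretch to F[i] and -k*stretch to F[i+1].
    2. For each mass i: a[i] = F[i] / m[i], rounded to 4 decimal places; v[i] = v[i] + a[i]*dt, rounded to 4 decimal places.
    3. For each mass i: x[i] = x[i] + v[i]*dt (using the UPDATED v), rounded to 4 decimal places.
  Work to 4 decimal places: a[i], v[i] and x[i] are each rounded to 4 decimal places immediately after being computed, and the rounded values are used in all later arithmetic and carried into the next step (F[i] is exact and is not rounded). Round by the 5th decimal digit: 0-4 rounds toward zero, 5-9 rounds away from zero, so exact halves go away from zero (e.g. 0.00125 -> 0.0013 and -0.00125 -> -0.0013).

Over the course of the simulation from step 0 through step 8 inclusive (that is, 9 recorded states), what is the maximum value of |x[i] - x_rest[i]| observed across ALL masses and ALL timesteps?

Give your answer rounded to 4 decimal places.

Answer: 3.8987

Derivation:
Step 0: x=[4.0000 13.0000 16.0000] v=[0.0000 0.0000 0.0000]
Step 1: x=[5.5000 10.0000 16.7500] v=[3.0000 -6.0000 1.5000]
Step 2: x=[6.2500 8.1250 17.3125] v=[1.5000 -3.7500 1.1250]
Step 3: x=[4.9375 9.9063 17.0781] v=[-2.6250 3.5625 -0.4688]
Step 4: x=[3.1094 12.7891 16.5508] v=[-3.6562 5.7655 -1.0547]
Step 5: x=[3.1212 12.7129 16.5831] v=[0.0235 -0.1525 0.0645]
Step 6: x=[4.9288 9.7759 17.1478] v=[3.6152 -5.8740 1.1294]
Step 7: x=[6.1600 8.1013 17.3696] v=[2.4623 -3.3492 0.4435]
Step 8: x=[5.3618 10.0902 16.7743] v=[-1.5964 3.9778 -1.1907]
Max displacement = 3.8987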